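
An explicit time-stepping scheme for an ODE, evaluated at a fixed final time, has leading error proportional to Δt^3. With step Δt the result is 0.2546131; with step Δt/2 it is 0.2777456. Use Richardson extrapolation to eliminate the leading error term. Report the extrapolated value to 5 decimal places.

0.28105

Extrapolated value = (8·A(Δt/2) − A(Δt)) / (8 − 1)
= (8·0.2777456 − 0.2546131) / 7
= 1.9673517 / 7 = 0.2810502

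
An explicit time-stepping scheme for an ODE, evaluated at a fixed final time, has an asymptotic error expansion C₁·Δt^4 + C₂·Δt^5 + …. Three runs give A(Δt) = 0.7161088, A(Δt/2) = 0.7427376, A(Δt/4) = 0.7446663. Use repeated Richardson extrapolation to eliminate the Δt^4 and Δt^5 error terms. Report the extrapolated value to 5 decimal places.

First eliminate the Δt^4 term (factor 2^4 = 16):
  B₁ = (16·0.7427376 − 0.7161088)/15 = 0.7445129
  B₂ = (16·0.7446663 − 0.7427376)/15 = 0.7447949
Then eliminate the Δt^5 term (factor 2^5 = 32):
  (32·0.7447949 − 0.7445129)/31 = 0.7448040

0.74480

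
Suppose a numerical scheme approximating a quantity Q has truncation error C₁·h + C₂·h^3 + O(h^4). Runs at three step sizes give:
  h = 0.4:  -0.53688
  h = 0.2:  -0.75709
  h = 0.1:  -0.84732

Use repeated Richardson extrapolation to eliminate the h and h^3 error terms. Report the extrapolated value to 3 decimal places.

-0.932

First eliminate the h term (factor 2^1 = 2):
  B₁ = (2·(-0.75709) − (-0.53688))/1 = -0.97730
  B₂ = (2·(-0.84732) − (-0.75709))/1 = -0.93755
Then eliminate the h^3 term (factor 2^3 = 8):
  (8·(-0.93755) − (-0.97730))/7 = -0.93187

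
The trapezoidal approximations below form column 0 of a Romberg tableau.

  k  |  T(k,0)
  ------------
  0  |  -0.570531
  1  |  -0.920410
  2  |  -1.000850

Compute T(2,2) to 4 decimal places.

-1.0270

T(1,1) = -0.920410 + (-0.920410 − (-0.570531))/3 = -1.037036
T(2,1) = (4·(-1.000850) − (-0.920410)) / 3 = -1.027663
T(2,2) = -1.027663 + (-1.027663 − (-1.037036))/15 = -1.027038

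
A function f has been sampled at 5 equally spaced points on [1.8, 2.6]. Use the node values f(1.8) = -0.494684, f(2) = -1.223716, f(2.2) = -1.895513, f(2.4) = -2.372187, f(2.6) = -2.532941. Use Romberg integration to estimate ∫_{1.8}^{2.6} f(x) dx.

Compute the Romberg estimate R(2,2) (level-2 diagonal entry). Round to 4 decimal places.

R(0,0) (trapezoid, 1 panel, h=0.8000): -1.211050
R(1,0) (trapezoid, 2 panels, h=0.4000): -1.363730
R(2,0) (trapezoid, 4 panels, h=0.2000): -1.401046
R(1,1) = -1.363730 + (-1.363730 − (-1.211050))/3 = -1.414623
R(2,1) = -1.401046 + (-1.401046 − (-1.363730))/3 = -1.413485
R(2,2) = -1.413485 + (-1.413485 − (-1.414623))/15 = -1.413409

-1.4134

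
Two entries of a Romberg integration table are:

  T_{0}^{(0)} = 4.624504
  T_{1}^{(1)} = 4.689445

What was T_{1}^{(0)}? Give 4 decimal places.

4.6732

From T_{1}^{(1)} = (4·T_{1}^{(0)} − T_{0}^{(0)})/3, solve for T_{1}^{(0)}:
4·T_{1}^{(0)} = 3·4.689445 + 4.624504 = 18.692839
T_{1}^{(0)} = 4.673210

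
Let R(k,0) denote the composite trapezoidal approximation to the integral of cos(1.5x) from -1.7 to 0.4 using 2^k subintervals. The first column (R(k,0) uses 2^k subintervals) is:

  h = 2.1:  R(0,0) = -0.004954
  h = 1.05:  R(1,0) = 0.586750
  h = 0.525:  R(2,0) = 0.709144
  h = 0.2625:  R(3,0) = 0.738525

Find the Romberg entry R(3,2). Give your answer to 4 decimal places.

0.7482

Richardson extrapolation on the trapezoidal column (denominator 4−1=3):
R(2,1) = 0.709144 + (0.709144 − 0.586750)/3 = 0.749942
R(3,1) = (4·0.738525 − 0.709144) / 3 = 0.748319
R(3,2) = 0.748319 + (0.748319 − 0.749942)/15 = 0.748211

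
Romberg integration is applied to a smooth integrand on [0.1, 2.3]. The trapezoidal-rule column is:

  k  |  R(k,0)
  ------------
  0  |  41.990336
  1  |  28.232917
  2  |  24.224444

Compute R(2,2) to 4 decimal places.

22.8377

Richardson extrapolation on the trapezoidal column (denominator 4−1=3):
R(1,1) = 28.232917 + (28.232917 − 41.990336)/3 = 23.647111
R(2,1) = 24.224444 + (24.224444 − 28.232917)/3 = 22.888286
R(2,2) = (16·22.888286 − 23.647111) / 15 = 22.837698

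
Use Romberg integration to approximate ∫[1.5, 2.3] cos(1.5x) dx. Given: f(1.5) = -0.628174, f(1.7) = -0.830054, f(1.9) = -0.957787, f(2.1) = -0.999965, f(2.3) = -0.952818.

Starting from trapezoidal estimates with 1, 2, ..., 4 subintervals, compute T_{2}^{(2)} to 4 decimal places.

T_{0}^{(0)} (trapezoid, 1 panel, h=0.8000): -0.632397
T_{1}^{(0)} (trapezoid, 2 panels, h=0.4000): -0.699313
T_{2}^{(0)} (trapezoid, 4 panels, h=0.2000): -0.715660
T_{1}^{(1)} = -0.699313 + (-0.699313 − (-0.632397))/3 = -0.721618
T_{2}^{(1)} = -0.715660 + (-0.715660 − (-0.699313))/3 = -0.721109
T_{2}^{(2)} = -0.721109 + (-0.721109 − (-0.721618))/15 = -0.721075

-0.7211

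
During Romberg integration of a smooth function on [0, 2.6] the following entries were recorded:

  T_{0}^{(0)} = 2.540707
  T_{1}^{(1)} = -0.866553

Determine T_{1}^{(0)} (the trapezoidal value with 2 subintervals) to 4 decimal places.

From T_{1}^{(1)} = (4·T_{1}^{(0)} − T_{0}^{(0)})/3, solve for T_{1}^{(0)}:
4·T_{1}^{(0)} = 3·(-0.866553) + 2.540707 = -0.058952
T_{1}^{(0)} = -0.014738

-0.0147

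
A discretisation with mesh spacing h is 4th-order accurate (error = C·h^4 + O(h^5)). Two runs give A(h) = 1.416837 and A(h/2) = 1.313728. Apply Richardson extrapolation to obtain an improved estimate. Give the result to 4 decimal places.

Extrapolated value = (16·A(h/2) − A(h)) / (16 − 1)
= (16·1.313728 − 1.416837) / 15
= 19.602811 / 15 = 1.306854

1.3069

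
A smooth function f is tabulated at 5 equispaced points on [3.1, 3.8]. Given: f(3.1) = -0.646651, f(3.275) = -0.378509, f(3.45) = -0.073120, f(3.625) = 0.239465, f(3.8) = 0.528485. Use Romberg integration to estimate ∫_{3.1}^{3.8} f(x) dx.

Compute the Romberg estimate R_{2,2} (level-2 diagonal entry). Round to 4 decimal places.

-0.0479

R_{0,0} (trapezoid, 1 panel, h=0.7000): -0.041358
R_{1,0} (trapezoid, 2 panels, h=0.3500): -0.046271
R_{2,0} (trapezoid, 4 panels, h=0.1750): -0.047468
R_{1,1} = -0.046271 + (-0.046271 − (-0.041358))/3 = -0.047909
R_{2,1} = -0.047468 + (-0.047468 − (-0.046271))/3 = -0.047867
R_{2,2} = -0.047867 + (-0.047867 − (-0.047909))/15 = -0.047864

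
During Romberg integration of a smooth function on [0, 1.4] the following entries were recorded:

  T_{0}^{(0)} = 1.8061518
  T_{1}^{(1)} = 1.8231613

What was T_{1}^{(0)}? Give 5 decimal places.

1.81891

From T_{1}^{(1)} = (4·T_{1}^{(0)} − T_{0}^{(0)})/3, solve for T_{1}^{(0)}:
4·T_{1}^{(0)} = 3·1.8231613 + 1.8061518 = 7.2756357
T_{1}^{(0)} = 1.8189089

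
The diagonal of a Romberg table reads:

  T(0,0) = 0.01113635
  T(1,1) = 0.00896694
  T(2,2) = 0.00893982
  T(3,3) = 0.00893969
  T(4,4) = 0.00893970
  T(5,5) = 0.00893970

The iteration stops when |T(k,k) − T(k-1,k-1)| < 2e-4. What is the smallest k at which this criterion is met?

k = 2

|T(1,1) − T(0,0)| = 0.00216941 ≥ 2e-4
|T(2,2) − T(1,1)| = 0.00002712 < 2e-4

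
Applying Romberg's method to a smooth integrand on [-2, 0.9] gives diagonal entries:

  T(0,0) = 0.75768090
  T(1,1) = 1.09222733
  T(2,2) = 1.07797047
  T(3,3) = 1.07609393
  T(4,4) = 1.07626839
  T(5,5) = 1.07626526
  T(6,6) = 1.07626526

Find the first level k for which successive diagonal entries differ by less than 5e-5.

|T(1,1) − T(0,0)| = 0.33454643 ≥ 5e-5
|T(2,2) − T(1,1)| = 0.01425686 ≥ 5e-5
|T(3,3) − T(2,2)| = 0.00187654 ≥ 5e-5
|T(4,4) − T(3,3)| = 0.00017446 ≥ 5e-5
|T(5,5) − T(4,4)| = 0.00000313 < 5e-5

k = 5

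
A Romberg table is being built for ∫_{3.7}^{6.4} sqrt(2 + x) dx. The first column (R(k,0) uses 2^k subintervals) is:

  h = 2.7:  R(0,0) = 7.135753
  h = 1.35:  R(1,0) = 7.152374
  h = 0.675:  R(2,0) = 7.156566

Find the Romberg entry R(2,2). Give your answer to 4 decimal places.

7.1580

R(1,1) = 7.152374 + (7.152374 − 7.135753)/3 = 7.157914
R(2,1) = 7.156566 + (7.156566 − 7.152374)/3 = 7.157963
R(2,2) = 7.157963 + (7.157963 − 7.157914)/15 = 7.157966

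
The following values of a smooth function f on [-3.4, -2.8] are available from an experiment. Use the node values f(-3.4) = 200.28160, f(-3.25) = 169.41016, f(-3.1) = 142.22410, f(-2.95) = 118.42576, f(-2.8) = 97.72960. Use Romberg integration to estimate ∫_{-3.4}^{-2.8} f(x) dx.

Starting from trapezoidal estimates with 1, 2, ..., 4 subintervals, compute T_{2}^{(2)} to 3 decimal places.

86.690

T_{0}^{(0)} (trapezoid, 1 panel, h=0.6000): 89.40336
T_{1}^{(0)} (trapezoid, 2 panels, h=0.3000): 87.36891
T_{2}^{(0)} (trapezoid, 4 panels, h=0.1500): 86.85984
T_{1}^{(1)} = 87.36891 + (87.36891 − 89.40336)/3 = 86.69076
T_{2}^{(1)} = 86.85984 + (86.85984 − 87.36891)/3 = 86.69015
T_{2}^{(2)} = 86.69015 + (86.69015 − 86.69076)/15 = 86.69011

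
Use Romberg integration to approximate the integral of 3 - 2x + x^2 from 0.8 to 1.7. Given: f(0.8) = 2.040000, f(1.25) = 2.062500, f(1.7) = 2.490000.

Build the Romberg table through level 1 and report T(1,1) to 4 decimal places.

1.9170

T(0,0) (trapezoid, 1 panel, h=0.9000): 2.038500
T(1,0) (trapezoid, 2 panels, h=0.4500): 1.947375
T(1,1) = 1.947375 + (1.947375 − 2.038500)/3 = 1.917000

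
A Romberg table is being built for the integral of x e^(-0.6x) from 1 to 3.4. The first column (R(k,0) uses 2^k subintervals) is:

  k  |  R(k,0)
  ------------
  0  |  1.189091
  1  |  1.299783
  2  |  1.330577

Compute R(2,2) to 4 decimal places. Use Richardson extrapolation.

R(1,1) = 1.299783 + (1.299783 − 1.189091)/3 = 1.336680
R(2,1) = (4·1.330577 − 1.299783) / 3 = 1.340842
R(2,2) = 1.340842 + (1.340842 − 1.336680)/15 = 1.341119

1.3411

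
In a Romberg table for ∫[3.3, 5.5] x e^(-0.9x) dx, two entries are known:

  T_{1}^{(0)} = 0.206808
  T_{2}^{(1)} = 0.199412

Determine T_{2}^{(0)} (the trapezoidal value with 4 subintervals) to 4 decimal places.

0.2013

From T_{2}^{(1)} = (4·T_{2}^{(0)} − T_{1}^{(0)})/3, solve for T_{2}^{(0)}:
4·T_{2}^{(0)} = 3·0.199412 + 0.206808 = 0.805044
T_{2}^{(0)} = 0.201261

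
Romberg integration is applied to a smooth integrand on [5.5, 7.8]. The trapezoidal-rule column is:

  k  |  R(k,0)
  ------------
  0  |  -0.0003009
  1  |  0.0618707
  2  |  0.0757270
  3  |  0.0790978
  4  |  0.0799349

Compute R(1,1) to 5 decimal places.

0.08259

R(1,1) = 0.0618707 + (0.0618707 − (-0.0003009))/3 = 0.0825946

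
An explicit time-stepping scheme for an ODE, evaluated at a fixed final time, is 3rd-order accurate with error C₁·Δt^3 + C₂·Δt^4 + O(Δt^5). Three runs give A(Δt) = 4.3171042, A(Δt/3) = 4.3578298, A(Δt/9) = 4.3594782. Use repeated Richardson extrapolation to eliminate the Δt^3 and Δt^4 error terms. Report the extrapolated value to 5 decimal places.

First eliminate the Δt^3 term (factor 3^3 = 27):
  B₁ = (27·4.3578298 − 4.3171042)/26 = 4.3593962
  B₂ = (27·4.3594782 − 4.3578298)/26 = 4.3595416
Then eliminate the Δt^4 term (factor 3^4 = 81):
  (81·4.3595416 − 4.3593962)/80 = 4.3595434

4.35954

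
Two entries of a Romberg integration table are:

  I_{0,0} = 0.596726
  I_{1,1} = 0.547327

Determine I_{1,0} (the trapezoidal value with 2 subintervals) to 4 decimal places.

0.5597

From I_{1,1} = (4·I_{1,0} − I_{0,0})/3, solve for I_{1,0}:
4·I_{1,0} = 3·0.547327 + 0.596726 = 2.238707
I_{1,0} = 0.559677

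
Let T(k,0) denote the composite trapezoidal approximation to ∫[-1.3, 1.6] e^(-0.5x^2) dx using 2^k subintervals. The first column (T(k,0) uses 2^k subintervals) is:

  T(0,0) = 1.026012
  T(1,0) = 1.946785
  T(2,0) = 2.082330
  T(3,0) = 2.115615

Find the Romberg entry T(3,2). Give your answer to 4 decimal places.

2.1267

T(2,1) = (4·2.082330 − 1.946785) / 3 = 2.127512
T(3,1) = (4·2.115615 − 2.082330) / 3 = 2.126710
T(3,2) = (16·2.126710 − 2.127512) / 15 = 2.126657
(Column j=1 coincides with Simpson's rule on the same nodes.)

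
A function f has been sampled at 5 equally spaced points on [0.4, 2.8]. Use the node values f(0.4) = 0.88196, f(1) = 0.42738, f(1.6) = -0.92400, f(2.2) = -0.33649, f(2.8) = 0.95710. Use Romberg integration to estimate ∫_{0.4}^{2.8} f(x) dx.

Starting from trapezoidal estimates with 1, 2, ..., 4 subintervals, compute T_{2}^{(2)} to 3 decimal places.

T_{0}^{(0)} (trapezoid, 1 panel, h=2.4000): 2.20687
T_{1}^{(0)} (trapezoid, 2 panels, h=1.2000): -0.00536
T_{2}^{(0)} (trapezoid, 4 panels, h=0.6000): 0.05185
T_{1}^{(1)} = -0.00536 + (-0.00536 − 2.20687)/3 = -0.74277
T_{2}^{(1)} = 0.05185 + (0.05185 − (-0.00536))/3 = 0.07092
T_{2}^{(2)} = 0.07092 + (0.07092 − (-0.74277))/15 = 0.12517

0.125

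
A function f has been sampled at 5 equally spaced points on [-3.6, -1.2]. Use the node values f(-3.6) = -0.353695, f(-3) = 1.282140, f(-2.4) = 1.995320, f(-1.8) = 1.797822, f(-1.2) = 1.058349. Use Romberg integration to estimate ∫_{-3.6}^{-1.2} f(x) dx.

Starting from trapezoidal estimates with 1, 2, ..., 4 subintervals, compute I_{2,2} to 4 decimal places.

I_{0,0} (trapezoid, 1 panel, h=2.4000): 0.845585
I_{1,0} (trapezoid, 2 panels, h=1.2000): 2.817176
I_{2,0} (trapezoid, 4 panels, h=0.6000): 3.256565
I_{1,1} = 2.817176 + (2.817176 − 0.845585)/3 = 3.474373
I_{2,1} = 3.256565 + (3.256565 − 2.817176)/3 = 3.403028
I_{2,2} = 3.403028 + (3.403028 − 3.474373)/15 = 3.398272

3.3983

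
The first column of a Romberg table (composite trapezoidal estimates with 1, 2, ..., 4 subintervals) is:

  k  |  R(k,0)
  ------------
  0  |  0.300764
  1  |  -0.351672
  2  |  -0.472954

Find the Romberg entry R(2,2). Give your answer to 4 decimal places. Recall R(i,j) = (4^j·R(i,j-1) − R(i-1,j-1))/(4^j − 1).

R(1,1) = -0.351672 + (-0.351672 − 0.300764)/3 = -0.569151
R(2,1) = (4·(-0.472954) − (-0.351672)) / 3 = -0.513381
R(2,2) = (16·(-0.513381) − (-0.569151)) / 15 = -0.509663

-0.5097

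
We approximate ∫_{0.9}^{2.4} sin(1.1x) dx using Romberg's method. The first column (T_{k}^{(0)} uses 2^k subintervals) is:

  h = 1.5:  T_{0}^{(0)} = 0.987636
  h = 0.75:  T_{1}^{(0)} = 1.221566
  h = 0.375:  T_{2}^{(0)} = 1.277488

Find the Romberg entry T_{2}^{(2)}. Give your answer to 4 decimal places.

Richardson extrapolation on the trapezoidal column (denominator 4−1=3):
T_{1}^{(1)} = 1.221566 + (1.221566 − 0.987636)/3 = 1.299543
T_{2}^{(1)} = 1.277488 + (1.277488 − 1.221566)/3 = 1.296129
T_{2}^{(2)} = 1.296129 + (1.296129 − 1.299543)/15 = 1.295901

1.2959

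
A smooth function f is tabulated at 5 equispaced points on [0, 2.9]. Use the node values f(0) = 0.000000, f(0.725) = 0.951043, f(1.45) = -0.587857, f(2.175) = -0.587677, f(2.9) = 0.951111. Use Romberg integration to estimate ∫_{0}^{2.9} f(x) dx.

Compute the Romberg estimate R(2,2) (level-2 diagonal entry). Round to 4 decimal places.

R(0,0) (trapezoid, 1 panel, h=2.9000): 1.379111
R(1,0) (trapezoid, 2 panels, h=1.4500): -0.162837
R(2,0) (trapezoid, 4 panels, h=0.7250): 0.182022
R(1,1) = -0.162837 + (-0.162837 − 1.379111)/3 = -0.676820
R(2,1) = 0.182022 + (0.182022 − (-0.162837))/3 = 0.296975
R(2,2) = 0.296975 + (0.296975 − (-0.676820))/15 = 0.361895

0.3619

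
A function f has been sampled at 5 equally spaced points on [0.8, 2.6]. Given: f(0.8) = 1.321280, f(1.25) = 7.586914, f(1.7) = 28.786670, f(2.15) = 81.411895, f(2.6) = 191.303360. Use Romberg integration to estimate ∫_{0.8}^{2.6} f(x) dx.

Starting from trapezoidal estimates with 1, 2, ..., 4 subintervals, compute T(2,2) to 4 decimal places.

90.8355

T(0,0) (trapezoid, 1 panel, h=1.8000): 173.362176
T(1,0) (trapezoid, 2 panels, h=0.9000): 112.589091
T(2,0) (trapezoid, 4 panels, h=0.4500): 96.344010
T(1,1) = 112.589091 + (112.589091 − 173.362176)/3 = 92.331396
T(2,1) = 96.344010 + (96.344010 − 112.589091)/3 = 90.928983
T(2,2) = 90.928983 + (90.928983 − 92.331396)/15 = 90.835489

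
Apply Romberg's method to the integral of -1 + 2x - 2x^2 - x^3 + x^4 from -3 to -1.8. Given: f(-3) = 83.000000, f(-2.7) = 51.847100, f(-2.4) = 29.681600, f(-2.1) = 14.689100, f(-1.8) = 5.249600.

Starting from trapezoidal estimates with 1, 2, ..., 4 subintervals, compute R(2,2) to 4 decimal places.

R(0,0) (trapezoid, 1 panel, h=1.2000): 52.949760
R(1,0) (trapezoid, 2 panels, h=0.6000): 44.283840
R(2,0) (trapezoid, 4 panels, h=0.3000): 42.102780
R(1,1) = 44.283840 + (44.283840 − 52.949760)/3 = 41.395200
R(2,1) = 42.102780 + (42.102780 − 44.283840)/3 = 41.375760
R(2,2) = 41.375760 + (41.375760 − 41.395200)/15 = 41.374464

41.3745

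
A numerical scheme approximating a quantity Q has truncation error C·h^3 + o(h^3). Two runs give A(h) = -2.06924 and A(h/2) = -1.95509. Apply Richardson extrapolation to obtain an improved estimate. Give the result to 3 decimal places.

The leading error scales as h^3; refining by a factor of 2 reduces it by 2^3 = 8.
Extrapolated value = (8·A(h/2) − A(h)) / (8 − 1)
= (8·(-1.95509) − (-2.06924)) / 7
= -13.57148 / 7 = -1.93878

-1.939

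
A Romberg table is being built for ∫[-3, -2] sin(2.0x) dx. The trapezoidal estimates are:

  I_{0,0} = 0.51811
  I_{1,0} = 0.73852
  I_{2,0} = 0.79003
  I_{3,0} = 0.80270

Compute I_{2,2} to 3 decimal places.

0.807

Richardson extrapolation on the trapezoidal column (denominator 4−1=3):
I_{1,1} = (4·0.73852 − 0.51811) / 3 = 0.81199
I_{2,1} = 0.79003 + (0.79003 − 0.73852)/3 = 0.80720
I_{2,2} = 0.80720 + (0.80720 − 0.81199)/15 = 0.80688
(Column j=1 coincides with Simpson's rule on the same nodes.)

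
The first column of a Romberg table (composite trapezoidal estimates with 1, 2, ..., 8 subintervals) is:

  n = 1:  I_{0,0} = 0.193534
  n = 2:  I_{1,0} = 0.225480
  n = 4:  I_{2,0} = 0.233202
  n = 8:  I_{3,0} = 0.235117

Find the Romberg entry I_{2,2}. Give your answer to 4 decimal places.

I_{1,1} = 0.225480 + (0.225480 − 0.193534)/3 = 0.236129
I_{2,1} = 0.233202 + (0.233202 − 0.225480)/3 = 0.235776
I_{2,2} = 0.235776 + (0.235776 − 0.236129)/15 = 0.235752

0.2358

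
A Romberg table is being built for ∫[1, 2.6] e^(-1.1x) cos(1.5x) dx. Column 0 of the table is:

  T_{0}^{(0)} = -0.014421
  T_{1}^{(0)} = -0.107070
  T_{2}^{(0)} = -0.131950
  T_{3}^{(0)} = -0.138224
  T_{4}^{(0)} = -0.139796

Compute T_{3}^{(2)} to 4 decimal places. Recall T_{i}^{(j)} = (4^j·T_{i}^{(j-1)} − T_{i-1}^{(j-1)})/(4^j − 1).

Richardson extrapolation on the trapezoidal column (denominator 4−1=3):
T_{2}^{(1)} = (4·(-0.131950) − (-0.107070)) / 3 = -0.140243
T_{3}^{(1)} = -0.138224 + (-0.138224 − (-0.131950))/3 = -0.140315
T_{3}^{(2)} = -0.140315 + (-0.140315 − (-0.140243))/15 = -0.140320
(Column j=1 coincides with Simpson's rule on the same nodes.)

-0.1403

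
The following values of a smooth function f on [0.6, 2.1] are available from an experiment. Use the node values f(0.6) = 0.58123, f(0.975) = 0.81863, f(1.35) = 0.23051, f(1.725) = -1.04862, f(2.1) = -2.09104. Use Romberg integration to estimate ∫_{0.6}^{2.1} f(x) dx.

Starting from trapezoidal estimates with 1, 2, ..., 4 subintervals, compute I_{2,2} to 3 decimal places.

I_{0,0} (trapezoid, 1 panel, h=1.5000): -1.13236
I_{1,0} (trapezoid, 2 panels, h=0.7500): -0.39330
I_{2,0} (trapezoid, 4 panels, h=0.3750): -0.28289
I_{1,1} = -0.39330 + (-0.39330 − (-1.13236))/3 = -0.14695
I_{2,1} = -0.28289 + (-0.28289 − (-0.39330))/3 = -0.24609
I_{2,2} = -0.24609 + (-0.24609 − (-0.14695))/15 = -0.25270

-0.253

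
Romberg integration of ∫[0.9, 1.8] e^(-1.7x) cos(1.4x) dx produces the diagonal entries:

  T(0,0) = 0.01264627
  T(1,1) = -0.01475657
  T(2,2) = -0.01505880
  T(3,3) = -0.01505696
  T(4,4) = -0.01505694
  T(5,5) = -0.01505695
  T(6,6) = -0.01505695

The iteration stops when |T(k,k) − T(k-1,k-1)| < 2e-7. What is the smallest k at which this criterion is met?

k = 4

|T(1,1) − T(0,0)| = 0.02740284 ≥ 2e-7
|T(2,2) − T(1,1)| = 0.00030223 ≥ 2e-7
|T(3,3) − T(2,2)| = 0.00000184 ≥ 2e-7
|T(4,4) − T(3,3)| = 0.00000002 < 2e-7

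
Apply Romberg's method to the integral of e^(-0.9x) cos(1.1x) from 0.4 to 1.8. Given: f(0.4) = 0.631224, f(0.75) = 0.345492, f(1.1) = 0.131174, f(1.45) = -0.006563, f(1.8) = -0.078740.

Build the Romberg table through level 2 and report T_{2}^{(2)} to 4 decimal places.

0.2534

T_{0}^{(0)} (trapezoid, 1 panel, h=1.4000): 0.386739
T_{1}^{(0)} (trapezoid, 2 panels, h=0.7000): 0.285191
T_{2}^{(0)} (trapezoid, 4 panels, h=0.3500): 0.261221
T_{1}^{(1)} = 0.285191 + (0.285191 − 0.386739)/3 = 0.251342
T_{2}^{(1)} = 0.261221 + (0.261221 − 0.285191)/3 = 0.253231
T_{2}^{(2)} = 0.253231 + (0.253231 − 0.251342)/15 = 0.253357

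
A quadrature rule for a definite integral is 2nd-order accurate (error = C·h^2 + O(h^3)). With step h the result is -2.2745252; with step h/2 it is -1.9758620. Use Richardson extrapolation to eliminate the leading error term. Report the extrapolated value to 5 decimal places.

-1.87631

The leading error scales as h^2; refining by a factor of 2 reduces it by 2^2 = 4.
Extrapolated value = (4·A(h/2) − A(h)) / (4 − 1)
= (4·(-1.9758620) − (-2.2745252)) / 3
= -5.6289228 / 3 = -1.8763076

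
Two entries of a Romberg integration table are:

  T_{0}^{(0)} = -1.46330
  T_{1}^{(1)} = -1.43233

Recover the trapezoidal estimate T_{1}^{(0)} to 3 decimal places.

-1.440

From T_{1}^{(1)} = (4·T_{1}^{(0)} − T_{0}^{(0)})/3, solve for T_{1}^{(0)}:
4·T_{1}^{(0)} = 3·(-1.43233) + (-1.46330) = -5.76029
T_{1}^{(0)} = -1.44007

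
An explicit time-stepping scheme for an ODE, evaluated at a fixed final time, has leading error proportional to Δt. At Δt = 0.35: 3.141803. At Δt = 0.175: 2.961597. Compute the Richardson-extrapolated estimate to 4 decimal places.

The leading error scales as Δt; refining by a factor of 2 reduces it by 2^1 = 2.
Extrapolated value = (2·A(Δt/2) − A(Δt)) / (2 − 1)
= (2·2.961597 − 3.141803) / 1
= 2.781391 / 1 = 2.781391

2.7814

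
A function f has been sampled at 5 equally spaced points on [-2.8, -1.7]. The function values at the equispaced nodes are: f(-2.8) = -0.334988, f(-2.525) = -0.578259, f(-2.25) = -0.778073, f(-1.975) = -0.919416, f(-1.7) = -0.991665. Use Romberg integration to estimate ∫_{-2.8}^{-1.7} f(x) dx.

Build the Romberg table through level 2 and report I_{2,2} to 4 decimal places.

I_{0,0} (trapezoid, 1 panel, h=1.1000): -0.729659
I_{1,0} (trapezoid, 2 panels, h=0.5500): -0.792770
I_{2,0} (trapezoid, 4 panels, h=0.2750): -0.808245
I_{1,1} = -0.792770 + (-0.792770 − (-0.729659))/3 = -0.813807
I_{2,1} = -0.808245 + (-0.808245 − (-0.792770))/3 = -0.813403
I_{2,2} = -0.813403 + (-0.813403 − (-0.813807))/15 = -0.813376

-0.8134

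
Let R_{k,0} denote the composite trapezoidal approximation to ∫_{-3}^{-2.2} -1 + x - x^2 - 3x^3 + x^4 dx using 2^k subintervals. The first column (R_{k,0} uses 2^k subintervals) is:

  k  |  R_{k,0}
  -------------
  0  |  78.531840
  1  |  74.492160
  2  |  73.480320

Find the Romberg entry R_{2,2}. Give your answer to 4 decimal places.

Richardson extrapolation on the trapezoidal column (denominator 4−1=3):
R_{1,1} = 74.492160 + (74.492160 − 78.531840)/3 = 73.145600
R_{2,1} = (4·73.480320 − 74.492160) / 3 = 73.143040
R_{2,2} = (16·73.143040 − 73.145600) / 15 = 73.142869

73.1429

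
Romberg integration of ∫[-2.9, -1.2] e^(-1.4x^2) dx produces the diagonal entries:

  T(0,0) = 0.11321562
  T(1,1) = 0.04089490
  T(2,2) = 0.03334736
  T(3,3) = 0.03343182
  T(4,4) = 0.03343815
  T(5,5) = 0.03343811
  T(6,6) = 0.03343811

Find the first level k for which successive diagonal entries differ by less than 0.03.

k = 2

|T(1,1) − T(0,0)| = 0.07232072 ≥ 0.03
|T(2,2) − T(1,1)| = 0.00754754 < 0.03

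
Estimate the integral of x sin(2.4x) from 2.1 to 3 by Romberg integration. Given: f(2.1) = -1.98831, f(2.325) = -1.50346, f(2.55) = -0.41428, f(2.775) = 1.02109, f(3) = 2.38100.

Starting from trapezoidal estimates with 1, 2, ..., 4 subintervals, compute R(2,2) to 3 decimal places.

R(0,0) (trapezoid, 1 panel, h=0.9000): 0.17671
R(1,0) (trapezoid, 2 panels, h=0.4500): -0.09807
R(2,0) (trapezoid, 4 panels, h=0.2250): -0.15757
R(1,1) = -0.09807 + (-0.09807 − 0.17671)/3 = -0.18966
R(2,1) = -0.15757 + (-0.15757 − (-0.09807))/3 = -0.17740
R(2,2) = -0.17740 + (-0.17740 − (-0.18966))/15 = -0.17658

-0.177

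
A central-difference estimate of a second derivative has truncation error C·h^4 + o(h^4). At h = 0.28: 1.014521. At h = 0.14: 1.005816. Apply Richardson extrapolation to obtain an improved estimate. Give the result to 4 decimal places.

The leading error scales as h^4; refining by a factor of 2 reduces it by 2^4 = 16.
Extrapolated value = (16·A(h/2) − A(h)) / (16 − 1)
= (16·1.005816 − 1.014521) / 15
= 15.078535 / 15 = 1.005236

1.0052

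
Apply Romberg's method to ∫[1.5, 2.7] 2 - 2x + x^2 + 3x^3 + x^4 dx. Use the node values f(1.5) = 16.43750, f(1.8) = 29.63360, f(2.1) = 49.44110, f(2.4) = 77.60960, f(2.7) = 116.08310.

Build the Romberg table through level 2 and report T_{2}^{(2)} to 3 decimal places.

T_{0}^{(0)} (trapezoid, 1 panel, h=1.2000): 79.51236
T_{1}^{(0)} (trapezoid, 2 panels, h=0.6000): 69.42084
T_{2}^{(0)} (trapezoid, 4 panels, h=0.3000): 66.88338
T_{1}^{(1)} = 69.42084 + (69.42084 − 79.51236)/3 = 66.05700
T_{2}^{(1)} = 66.88338 + (66.88338 − 69.42084)/3 = 66.03756
T_{2}^{(2)} = 66.03756 + (66.03756 − 66.05700)/15 = 66.03626

66.036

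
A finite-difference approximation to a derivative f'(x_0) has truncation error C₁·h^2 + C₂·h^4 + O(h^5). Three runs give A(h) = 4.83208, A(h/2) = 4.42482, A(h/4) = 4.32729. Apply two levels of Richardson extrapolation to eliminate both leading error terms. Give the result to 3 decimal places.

First eliminate the h^2 term (factor 2^2 = 4):
  B₁ = (4·4.42482 − 4.83208)/3 = 4.28907
  B₂ = (4·4.32729 − 4.42482)/3 = 4.29478
Then eliminate the h^4 term (factor 2^4 = 16):
  (16·4.29478 − 4.28907)/15 = 4.29516

4.295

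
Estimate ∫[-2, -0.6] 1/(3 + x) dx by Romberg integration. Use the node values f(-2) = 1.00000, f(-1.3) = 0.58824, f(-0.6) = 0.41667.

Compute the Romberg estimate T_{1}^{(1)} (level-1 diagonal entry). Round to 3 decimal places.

T_{0}^{(0)} (trapezoid, 1 panel, h=1.4000): 0.99167
T_{1}^{(0)} (trapezoid, 2 panels, h=0.7000): 0.90760
T_{1}^{(1)} = 0.90760 + (0.90760 − 0.99167)/3 = 0.87958

0.880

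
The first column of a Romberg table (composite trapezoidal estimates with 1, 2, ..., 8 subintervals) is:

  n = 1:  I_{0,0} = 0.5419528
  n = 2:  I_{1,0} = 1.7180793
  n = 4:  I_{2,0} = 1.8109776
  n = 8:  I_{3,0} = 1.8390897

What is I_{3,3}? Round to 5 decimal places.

I_{1,1} = 1.7180793 + (1.7180793 − 0.5419528)/3 = 2.1101215
I_{2,1} = (4·1.8109776 − 1.7180793) / 3 = 1.8419437
I_{3,1} = 1.8390897 + (1.8390897 − 1.8109776)/3 = 1.8484604
I_{2,2} = (16·1.8419437 − 2.1101215) / 15 = 1.8240652
I_{3,2} = (16·1.8484604 − 1.8419437) / 15 = 1.8488948
I_{3,3} = 1.8488948 + (1.8488948 − 1.8240652)/63 = 1.8492889
(Column j=1 coincides with Simpson's rule on the same nodes.)

1.84929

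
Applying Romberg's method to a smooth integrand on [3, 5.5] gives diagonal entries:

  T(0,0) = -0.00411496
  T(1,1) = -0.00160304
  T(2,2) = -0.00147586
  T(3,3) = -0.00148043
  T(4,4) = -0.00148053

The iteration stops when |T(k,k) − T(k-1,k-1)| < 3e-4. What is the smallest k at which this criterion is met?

k = 2

|T(1,1) − T(0,0)| = 0.00251192 ≥ 3e-4
|T(2,2) − T(1,1)| = 0.00012718 < 3e-4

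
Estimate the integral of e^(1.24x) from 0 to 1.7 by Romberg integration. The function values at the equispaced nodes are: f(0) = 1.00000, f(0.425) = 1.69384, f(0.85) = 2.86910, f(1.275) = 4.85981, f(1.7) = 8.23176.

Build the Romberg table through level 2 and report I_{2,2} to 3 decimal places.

5.832

I_{0,0} (trapezoid, 1 panel, h=1.7000): 7.84700
I_{1,0} (trapezoid, 2 panels, h=0.8500): 6.36223
I_{2,0} (trapezoid, 4 panels, h=0.4250): 5.96642
I_{1,1} = 6.36223 + (6.36223 − 7.84700)/3 = 5.86731
I_{2,1} = 5.96642 + (5.96642 − 6.36223)/3 = 5.83448
I_{2,2} = 5.83448 + (5.83448 − 5.86731)/15 = 5.83229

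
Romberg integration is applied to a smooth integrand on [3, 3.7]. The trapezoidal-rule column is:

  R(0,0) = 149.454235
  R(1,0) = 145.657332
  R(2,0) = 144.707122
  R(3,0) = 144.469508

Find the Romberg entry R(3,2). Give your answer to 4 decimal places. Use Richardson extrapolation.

144.3903

R(2,1) = (4·144.707122 − 145.657332) / 3 = 144.390385
R(3,1) = 144.469508 + (144.469508 − 144.707122)/3 = 144.390303
R(3,2) = 144.390303 + (144.390303 − 144.390385)/15 = 144.390298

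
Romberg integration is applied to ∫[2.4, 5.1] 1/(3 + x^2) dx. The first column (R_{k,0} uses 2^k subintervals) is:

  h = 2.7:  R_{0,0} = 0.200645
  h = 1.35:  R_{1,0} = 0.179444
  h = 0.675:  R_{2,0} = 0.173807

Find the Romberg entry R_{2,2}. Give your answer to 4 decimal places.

0.1719

R_{1,1} = 0.179444 + (0.179444 − 0.200645)/3 = 0.172377
R_{2,1} = 0.173807 + (0.173807 − 0.179444)/3 = 0.171928
R_{2,2} = (16·0.171928 − 0.172377) / 15 = 0.171898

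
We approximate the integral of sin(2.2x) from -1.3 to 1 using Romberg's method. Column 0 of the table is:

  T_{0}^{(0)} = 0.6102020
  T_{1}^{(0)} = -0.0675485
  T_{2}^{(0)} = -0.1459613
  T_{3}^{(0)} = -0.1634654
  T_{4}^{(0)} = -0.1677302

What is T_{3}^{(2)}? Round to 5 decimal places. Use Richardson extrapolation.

Richardson extrapolation on the trapezoidal column (denominator 4−1=3):
T_{2}^{(1)} = -0.1459613 + (-0.1459613 − (-0.0675485))/3 = -0.1720989
T_{3}^{(1)} = (4·(-0.1634654) − (-0.1459613)) / 3 = -0.1693001
T_{3}^{(2)} = -0.1693001 + (-0.1693001 − (-0.1720989))/15 = -0.1691135
(Column j=1 coincides with Simpson's rule on the same nodes.)

-0.16911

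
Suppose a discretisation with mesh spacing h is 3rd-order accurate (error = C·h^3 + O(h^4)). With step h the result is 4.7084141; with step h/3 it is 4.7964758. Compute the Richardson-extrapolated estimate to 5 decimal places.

Extrapolated value = (27·A(h/3) − A(h)) / (27 − 1)
= (27·4.7964758 − 4.7084141) / 26
= 124.7964325 / 26 = 4.7998628

4.79986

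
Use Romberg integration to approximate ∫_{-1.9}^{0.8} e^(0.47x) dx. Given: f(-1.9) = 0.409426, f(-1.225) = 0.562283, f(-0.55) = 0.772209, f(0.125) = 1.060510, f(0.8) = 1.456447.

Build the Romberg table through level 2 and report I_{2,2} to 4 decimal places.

I_{0,0} (trapezoid, 1 panel, h=2.7000): 2.518929
I_{1,0} (trapezoid, 2 panels, h=1.3500): 2.301946
I_{2,0} (trapezoid, 4 panels, h=0.6750): 2.246358
I_{1,1} = 2.301946 + (2.301946 − 2.518929)/3 = 2.229618
I_{2,1} = 2.246358 + (2.246358 − 2.301946)/3 = 2.227829
I_{2,2} = 2.227829 + (2.227829 − 2.229618)/15 = 2.227710

2.2277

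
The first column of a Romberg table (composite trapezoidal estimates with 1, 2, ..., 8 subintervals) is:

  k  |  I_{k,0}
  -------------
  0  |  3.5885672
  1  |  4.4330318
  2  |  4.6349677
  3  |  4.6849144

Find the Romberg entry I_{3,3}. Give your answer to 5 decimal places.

Richardson extrapolation on the trapezoidal column (denominator 4−1=3):
I_{1,1} = 4.4330318 + (4.4330318 − 3.5885672)/3 = 4.7145200
I_{2,1} = 4.6349677 + (4.6349677 − 4.4330318)/3 = 4.7022797
I_{3,1} = 4.6849144 + (4.6849144 − 4.6349677)/3 = 4.7015633
I_{2,2} = 4.7022797 + (4.7022797 − 4.7145200)/15 = 4.7014637
I_{3,2} = (16·4.7015633 − 4.7022797) / 15 = 4.7015155
I_{3,3} = (64·4.7015155 − 4.7014637) / 63 = 4.7015163

4.70152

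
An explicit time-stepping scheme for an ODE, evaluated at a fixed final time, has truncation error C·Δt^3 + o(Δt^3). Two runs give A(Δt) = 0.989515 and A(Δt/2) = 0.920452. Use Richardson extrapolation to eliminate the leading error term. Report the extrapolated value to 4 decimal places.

0.9106

The leading error scales as Δt^3; refining by a factor of 2 reduces it by 2^3 = 8.
Extrapolated value = (8·A(Δt/2) − A(Δt)) / (8 − 1)
= (8·0.920452 − 0.989515) / 7
= 6.374101 / 7 = 0.910586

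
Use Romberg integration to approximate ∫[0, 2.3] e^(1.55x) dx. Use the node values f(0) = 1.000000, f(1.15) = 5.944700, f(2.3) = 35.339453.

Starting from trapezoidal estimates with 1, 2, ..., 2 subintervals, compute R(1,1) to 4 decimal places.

R(0,0) (trapezoid, 1 panel, h=2.3000): 41.790371
R(1,0) (trapezoid, 2 panels, h=1.1500): 27.731590
R(1,1) = 27.731590 + (27.731590 − 41.790371)/3 = 23.045330

23.0453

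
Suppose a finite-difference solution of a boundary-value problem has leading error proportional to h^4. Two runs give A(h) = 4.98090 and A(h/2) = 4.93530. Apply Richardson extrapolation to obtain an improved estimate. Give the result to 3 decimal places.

Extrapolated value = (16·A(h/2) − A(h)) / (16 − 1)
= (16·4.93530 − 4.98090) / 15
= 73.98390 / 15 = 4.93226

4.932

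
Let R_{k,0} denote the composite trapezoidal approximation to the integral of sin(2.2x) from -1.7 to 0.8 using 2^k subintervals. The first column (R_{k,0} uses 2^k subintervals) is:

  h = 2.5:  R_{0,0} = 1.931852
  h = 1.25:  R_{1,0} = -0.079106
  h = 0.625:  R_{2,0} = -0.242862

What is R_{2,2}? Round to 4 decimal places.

-0.2673

Richardson extrapolation on the trapezoidal column (denominator 4−1=3):
R_{1,1} = -0.079106 + (-0.079106 − 1.931852)/3 = -0.749425
R_{2,1} = -0.242862 + (-0.242862 − (-0.079106))/3 = -0.297447
R_{2,2} = (16·(-0.297447) − (-0.749425)) / 15 = -0.267315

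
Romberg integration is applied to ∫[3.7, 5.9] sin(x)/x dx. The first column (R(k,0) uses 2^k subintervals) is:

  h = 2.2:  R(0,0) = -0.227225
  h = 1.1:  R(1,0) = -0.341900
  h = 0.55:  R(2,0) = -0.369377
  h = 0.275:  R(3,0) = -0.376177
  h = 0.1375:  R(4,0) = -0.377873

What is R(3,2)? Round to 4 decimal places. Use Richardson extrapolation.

R(2,1) = (4·(-0.369377) − (-0.341900)) / 3 = -0.378536
R(3,1) = (4·(-0.376177) − (-0.369377)) / 3 = -0.378444
R(3,2) = -0.378444 + (-0.378444 − (-0.378536))/15 = -0.378438

-0.3784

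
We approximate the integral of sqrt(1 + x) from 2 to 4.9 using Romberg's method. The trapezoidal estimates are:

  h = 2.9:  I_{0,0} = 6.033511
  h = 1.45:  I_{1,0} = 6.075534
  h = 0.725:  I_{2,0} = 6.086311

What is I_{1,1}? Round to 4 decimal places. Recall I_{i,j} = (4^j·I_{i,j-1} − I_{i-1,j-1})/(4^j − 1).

Richardson extrapolation on the trapezoidal column (denominator 4−1=3):
I_{1,1} = (4·6.075534 − 6.033511) / 3 = 6.089542

6.0895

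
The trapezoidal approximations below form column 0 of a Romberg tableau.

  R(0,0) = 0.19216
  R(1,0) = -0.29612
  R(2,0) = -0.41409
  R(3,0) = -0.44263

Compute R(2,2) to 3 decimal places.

-0.453

Richardson extrapolation on the trapezoidal column (denominator 4−1=3):
R(1,1) = (4·(-0.29612) − 0.19216) / 3 = -0.45888
R(2,1) = (4·(-0.41409) − (-0.29612)) / 3 = -0.45341
R(2,2) = -0.45341 + (-0.45341 − (-0.45888))/15 = -0.45305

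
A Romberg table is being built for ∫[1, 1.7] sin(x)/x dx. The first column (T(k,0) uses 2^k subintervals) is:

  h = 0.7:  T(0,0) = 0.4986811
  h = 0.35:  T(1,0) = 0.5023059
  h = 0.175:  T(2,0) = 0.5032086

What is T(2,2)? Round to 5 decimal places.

0.50351

T(1,1) = 0.5023059 + (0.5023059 − 0.4986811)/3 = 0.5035142
T(2,1) = 0.5032086 + (0.5032086 − 0.5023059)/3 = 0.5035095
T(2,2) = 0.5035095 + (0.5035095 − 0.5035142)/15 = 0.5035092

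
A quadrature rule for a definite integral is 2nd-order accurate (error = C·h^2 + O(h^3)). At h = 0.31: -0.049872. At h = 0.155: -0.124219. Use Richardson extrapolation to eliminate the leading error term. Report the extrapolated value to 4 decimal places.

-0.1490

The leading error scales as h^2; refining by a factor of 2 reduces it by 2^2 = 4.
Extrapolated value = (4·A(h/2) − A(h)) / (4 − 1)
= (4·(-0.124219) − (-0.049872)) / 3
= -0.447004 / 3 = -0.149001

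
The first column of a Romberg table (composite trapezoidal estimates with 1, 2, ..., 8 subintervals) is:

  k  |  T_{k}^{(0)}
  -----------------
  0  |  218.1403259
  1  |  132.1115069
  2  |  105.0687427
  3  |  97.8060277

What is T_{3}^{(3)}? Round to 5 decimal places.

Richardson extrapolation on the trapezoidal column (denominator 4−1=3):
T_{1}^{(1)} = 132.1115069 + (132.1115069 − 218.1403259)/3 = 103.4352339
T_{2}^{(1)} = 105.0687427 + (105.0687427 − 132.1115069)/3 = 96.0544880
T_{3}^{(1)} = (4·97.8060277 − 105.0687427) / 3 = 95.3851227
T_{2}^{(2)} = (16·96.0544880 − 103.4352339) / 15 = 95.5624383
T_{3}^{(2)} = (16·95.3851227 − 96.0544880) / 15 = 95.3404983
T_{3}^{(3)} = (64·95.3404983 − 95.5624383) / 63 = 95.3369754

95.33698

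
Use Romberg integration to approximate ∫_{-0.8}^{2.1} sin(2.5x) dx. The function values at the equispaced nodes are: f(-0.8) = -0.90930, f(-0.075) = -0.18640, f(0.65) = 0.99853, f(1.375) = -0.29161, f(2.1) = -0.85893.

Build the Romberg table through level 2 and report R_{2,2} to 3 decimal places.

-0.506

R_{0,0} (trapezoid, 1 panel, h=2.9000): -2.56393
R_{1,0} (trapezoid, 2 panels, h=1.4500): 0.16590
R_{2,0} (trapezoid, 4 panels, h=0.7250): -0.26361
R_{1,1} = 0.16590 + (0.16590 − (-2.56393))/3 = 1.07584
R_{2,1} = -0.26361 + (-0.26361 − 0.16590)/3 = -0.40678
R_{2,2} = -0.40678 + (-0.40678 − 1.07584)/15 = -0.50562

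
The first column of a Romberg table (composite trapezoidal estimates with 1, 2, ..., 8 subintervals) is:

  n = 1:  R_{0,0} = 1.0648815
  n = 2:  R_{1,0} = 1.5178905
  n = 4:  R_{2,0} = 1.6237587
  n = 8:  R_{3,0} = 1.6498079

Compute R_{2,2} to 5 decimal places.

1.65839

R_{1,1} = 1.5178905 + (1.5178905 − 1.0648815)/3 = 1.6688935
R_{2,1} = (4·1.6237587 − 1.5178905) / 3 = 1.6590481
R_{2,2} = 1.6590481 + (1.6590481 − 1.6688935)/15 = 1.6583917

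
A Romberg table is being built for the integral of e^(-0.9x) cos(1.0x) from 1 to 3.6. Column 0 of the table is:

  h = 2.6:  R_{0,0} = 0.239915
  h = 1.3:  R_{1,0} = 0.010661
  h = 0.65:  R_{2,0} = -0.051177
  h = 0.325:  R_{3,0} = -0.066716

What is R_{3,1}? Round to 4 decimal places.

-0.0719

Richardson extrapolation on the trapezoidal column (denominator 4−1=3):
R_{3,1} = (4·(-0.066716) − (-0.051177)) / 3 = -0.071896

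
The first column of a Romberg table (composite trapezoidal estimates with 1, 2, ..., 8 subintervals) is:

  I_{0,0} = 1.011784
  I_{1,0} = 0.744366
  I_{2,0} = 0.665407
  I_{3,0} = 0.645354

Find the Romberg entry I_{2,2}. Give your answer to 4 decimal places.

0.6380

Richardson extrapolation on the trapezoidal column (denominator 4−1=3):
I_{1,1} = (4·0.744366 − 1.011784) / 3 = 0.655227
I_{2,1} = 0.665407 + (0.665407 − 0.744366)/3 = 0.639087
I_{2,2} = (16·0.639087 − 0.655227) / 15 = 0.638011
(Column j=1 coincides with Simpson's rule on the same nodes.)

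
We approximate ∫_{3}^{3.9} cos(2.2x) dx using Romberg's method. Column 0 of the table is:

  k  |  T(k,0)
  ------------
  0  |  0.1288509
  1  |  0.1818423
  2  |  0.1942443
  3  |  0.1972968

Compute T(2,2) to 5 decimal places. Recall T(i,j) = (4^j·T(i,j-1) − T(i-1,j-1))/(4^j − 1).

0.19830

T(1,1) = (4·0.1818423 − 0.1288509) / 3 = 0.1995061
T(2,1) = 0.1942443 + (0.1942443 − 0.1818423)/3 = 0.1983783
T(2,2) = (16·0.1983783 − 0.1995061) / 15 = 0.1983031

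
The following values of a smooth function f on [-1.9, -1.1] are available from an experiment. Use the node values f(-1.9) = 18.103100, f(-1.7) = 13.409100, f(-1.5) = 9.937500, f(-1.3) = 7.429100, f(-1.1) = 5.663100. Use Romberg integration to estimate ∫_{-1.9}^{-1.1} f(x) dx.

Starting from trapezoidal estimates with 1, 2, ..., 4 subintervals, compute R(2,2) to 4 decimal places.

8.4661

R(0,0) (trapezoid, 1 panel, h=0.8000): 9.506480
R(1,0) (trapezoid, 2 panels, h=0.4000): 8.728240
R(2,0) (trapezoid, 4 panels, h=0.2000): 8.531760
R(1,1) = 8.728240 + (8.728240 − 9.506480)/3 = 8.468827
R(2,1) = 8.531760 + (8.531760 − 8.728240)/3 = 8.466267
R(2,2) = 8.466267 + (8.466267 − 8.468827)/15 = 8.466096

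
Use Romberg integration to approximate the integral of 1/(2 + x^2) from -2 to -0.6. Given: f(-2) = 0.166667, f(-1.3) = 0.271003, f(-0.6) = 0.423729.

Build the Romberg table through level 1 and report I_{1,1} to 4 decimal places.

I_{0,0} (trapezoid, 1 panel, h=1.4000): 0.413277
I_{1,0} (trapezoid, 2 panels, h=0.7000): 0.396341
I_{1,1} = 0.396341 + (0.396341 − 0.413277)/3 = 0.390696

0.3907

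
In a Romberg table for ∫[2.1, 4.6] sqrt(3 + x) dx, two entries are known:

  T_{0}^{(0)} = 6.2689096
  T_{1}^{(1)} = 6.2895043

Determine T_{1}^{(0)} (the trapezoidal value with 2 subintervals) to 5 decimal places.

From T_{1}^{(1)} = (4·T_{1}^{(0)} − T_{0}^{(0)})/3, solve for T_{1}^{(0)}:
4·T_{1}^{(0)} = 3·6.2895043 + 6.2689096 = 25.1374225
T_{1}^{(0)} = 6.2843556

6.28436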